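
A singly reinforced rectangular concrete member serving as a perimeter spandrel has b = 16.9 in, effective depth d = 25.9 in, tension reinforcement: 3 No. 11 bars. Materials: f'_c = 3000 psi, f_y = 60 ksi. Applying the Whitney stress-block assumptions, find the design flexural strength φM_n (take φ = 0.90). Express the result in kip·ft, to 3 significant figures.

A_s = 3 × 1.56 = 4.68 in².
T = A_s f_y = 4.68 × 60 = 280.8 kips.
a = T/(0.85 f'_c b) = 280.8/(0.85 × 3 × 16.9) = 6.516 in.
M_n = T(d − a/2) = 280.8 × (25.9 − 3.258) = 6357.9 kip·in = 6357.9/12 = 529.83 kip·ft.
φM_n = 0.90 × 529.83 = 476.85 kip·ft.

φM_n ≈ 477 kip·ft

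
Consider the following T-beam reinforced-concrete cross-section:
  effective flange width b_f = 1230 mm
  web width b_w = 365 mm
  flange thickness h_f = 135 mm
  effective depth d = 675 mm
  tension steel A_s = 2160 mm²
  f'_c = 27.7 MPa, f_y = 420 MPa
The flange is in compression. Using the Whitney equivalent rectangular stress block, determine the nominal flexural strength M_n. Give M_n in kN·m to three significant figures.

Tension: T = A_s f_y = 2160 × 420 = 907200 N.
Try a within the flange: a = T/(0.85 f'_c b_f) = 907200/(0.85 × 27.7 × 1230) = 31.33 mm.
Since a = 31.33 ≤ h_f = 135 mm, the stress block lies entirely in the flange; analyse as a rectangular beam of width b_f.
M_n = T(d − a/2) = 907200 × (675 − 15.665) = 598.15 × 10⁶ N·mm.
M_n = 598.15 kN·m.

M_n ≈ 598 kN·m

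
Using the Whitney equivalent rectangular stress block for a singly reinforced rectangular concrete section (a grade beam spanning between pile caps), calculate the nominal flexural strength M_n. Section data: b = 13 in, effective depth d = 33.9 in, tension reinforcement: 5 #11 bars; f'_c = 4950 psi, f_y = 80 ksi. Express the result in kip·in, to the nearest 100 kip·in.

A_s = 5 × 1.56 = 7.8 in².
T = A_s f_y = 7.8 × 80 = 624 kips.
a = T/(0.85 f'_c b) = 624/(0.85 × 4.95 × 13) = 11.408 in.
M_n = T(d − a/2) = 624 × (33.9 − 5.704) = 17594.3 kip·in.

M_n ≈ 17600 kip·in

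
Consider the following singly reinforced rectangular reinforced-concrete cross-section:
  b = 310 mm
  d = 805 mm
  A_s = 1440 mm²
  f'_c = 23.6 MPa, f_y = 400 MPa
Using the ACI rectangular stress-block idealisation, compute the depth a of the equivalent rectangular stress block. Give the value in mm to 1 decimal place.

T = A_s f_y = 1440 × 400 = 576000 N = 576 kN.
Setting C = 0.85 f'_c a b equal to T: a = 576000/(0.85 × 23.6 × 310) = 92.6 mm.

a ≈ 92.6 mm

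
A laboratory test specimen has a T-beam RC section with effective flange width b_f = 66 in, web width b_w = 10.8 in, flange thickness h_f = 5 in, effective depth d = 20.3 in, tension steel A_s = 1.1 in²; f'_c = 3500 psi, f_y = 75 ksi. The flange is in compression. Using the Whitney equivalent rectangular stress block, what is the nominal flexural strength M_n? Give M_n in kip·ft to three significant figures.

M_n ≈ 138 kip·ft

Tension: T = A_s f_y = 1.1 × 75 = 82.5 kips.
Try a within the flange: a = T/(0.85 f'_c b_f) = 82.5/(0.85 × 3.5 × 66) = 0.420 in.
Since a = 0.420 ≤ h_f = 5 in, the stress block lies entirely in the flange; analyse as a rectangular beam of width b_f.
M_n = T(d − a/2) = 82.5 × (20.3 − 0.21) = 1657.4 kip·in.
M_n = 1657.4/12 = 138.12 kip·ft.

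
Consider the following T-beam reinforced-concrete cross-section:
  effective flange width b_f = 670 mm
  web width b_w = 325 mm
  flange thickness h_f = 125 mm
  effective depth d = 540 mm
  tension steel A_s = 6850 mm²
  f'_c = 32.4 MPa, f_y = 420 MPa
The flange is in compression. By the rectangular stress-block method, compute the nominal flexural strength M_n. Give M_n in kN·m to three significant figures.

Tension: T = A_s f_y = 6850 × 420 = 2877000 N.
Try a within the flange: a = T/(0.85 f'_c b_f) = 2877000/(0.85 × 32.4 × 670) = 155.92 mm.
a = 155.92 > h_f = 125 mm: the block extends into the web. Split into flange-overhang and web parts.
C_f = 0.85 f'_c (b_f − b_w) h_f = 0.85 × 32.4 × (670 − 325) × 125 = 1187663 N.
Remaining web compression depth: a_w = (T − C_f)/(0.85 f'_c b_w) = (2877000 − 1187663)/(0.85 × 32.4 × 325) = 188.74 mm.
M_n = C_f(d − h_f/2) + (T − C_f)(d − a_w/2) = 1187663 × (540 − 62.5) + 1689337 × (540 − 94.37) = 567.11 + 752.82 = 1319.93 × 10⁶ N·mm.
M_n = 1319.93 kN·m.

M_n ≈ 1320 kN·m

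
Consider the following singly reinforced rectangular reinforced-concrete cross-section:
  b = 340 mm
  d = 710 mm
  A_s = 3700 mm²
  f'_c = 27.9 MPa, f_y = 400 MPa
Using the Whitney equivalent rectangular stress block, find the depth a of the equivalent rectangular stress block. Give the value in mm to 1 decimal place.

T = A_s f_y = 3700 × 400 = 1480000 N = 1480 kN.
Setting C = 0.85 f'_c a b equal to T: a = 1480000/(0.85 × 27.9 × 340) = 183.6 mm.

a ≈ 183.6 mm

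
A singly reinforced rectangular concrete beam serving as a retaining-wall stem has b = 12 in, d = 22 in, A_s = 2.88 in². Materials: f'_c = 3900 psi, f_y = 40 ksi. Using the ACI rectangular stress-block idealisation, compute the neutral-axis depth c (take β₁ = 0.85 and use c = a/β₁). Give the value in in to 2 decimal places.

c ≈ 3.41 in

T = A_s f_y = 2.88 × 40 = 115.2 kips.
a = T/(0.85 f'_c b) = 115.2/(0.85 × 3.9 × 12) = 2.8959 in.
With β₁ = 0.85, c = a/β₁ = 2.8959/0.85 = 3.41 in.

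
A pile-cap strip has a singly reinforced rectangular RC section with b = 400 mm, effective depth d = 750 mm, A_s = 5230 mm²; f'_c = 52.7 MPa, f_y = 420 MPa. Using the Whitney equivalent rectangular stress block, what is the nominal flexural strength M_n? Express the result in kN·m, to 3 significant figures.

T = A_s f_y = 5230 × 420 = 2196600 N = 2196.6 kN.
From C = T: a = T/(0.85 f'_c b) = 2196600/(0.85 × 52.7 × 400) = 122.59 mm.
M_n = T(d − a/2) = 2196.6 kN × (750 − 61.295) mm = 1512.81 kN·m.

M_n ≈ 1510 kN·m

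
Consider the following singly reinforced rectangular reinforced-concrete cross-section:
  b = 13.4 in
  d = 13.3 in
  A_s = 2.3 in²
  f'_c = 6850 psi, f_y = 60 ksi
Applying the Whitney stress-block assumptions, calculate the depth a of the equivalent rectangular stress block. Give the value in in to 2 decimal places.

a ≈ 1.77 in

T = A_s f_y = 2.3 × 60 = 138 kips.
a = T/(0.85 f'_c b) = 138/(0.85 × 6.85 × 13.4) = 1.77 in.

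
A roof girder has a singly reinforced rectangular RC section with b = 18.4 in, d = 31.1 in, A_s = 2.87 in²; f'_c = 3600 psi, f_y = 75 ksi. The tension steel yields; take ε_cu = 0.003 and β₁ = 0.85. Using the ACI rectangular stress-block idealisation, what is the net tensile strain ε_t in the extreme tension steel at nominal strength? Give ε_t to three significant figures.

a = A_s f_y/(0.85 f'_c b) = 3.823 in.
β₁ = 0.85, so c = a/β₁ = 3.823/0.85 = 4.498 in.
From the linear strain diagram with ε_cu = 0.003: ε_t = 0.003 (d − c)/c = 0.003 × (31.1 − 4.498)/4.498 = 0.0177.
Since ε_t ≥ 0.005, the section is tension-controlled.

ε_t ≈ 0.0177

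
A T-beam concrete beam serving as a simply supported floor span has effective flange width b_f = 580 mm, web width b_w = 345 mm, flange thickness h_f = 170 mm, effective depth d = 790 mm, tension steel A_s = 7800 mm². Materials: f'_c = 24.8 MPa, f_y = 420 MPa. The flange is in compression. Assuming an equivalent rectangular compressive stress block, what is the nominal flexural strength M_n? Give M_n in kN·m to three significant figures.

M_n ≈ 2110 kN·m

Tension: T = A_s f_y = 7800 × 420 = 3276000 N.
Try a within the flange: a = T/(0.85 f'_c b_f) = 3276000/(0.85 × 24.8 × 580) = 267.94 mm.
a = 267.94 > h_f = 170 mm: the block extends into the web. Split into flange-overhang and web parts.
C_f = 0.85 f'_c (b_f − b_w) h_f = 0.85 × 24.8 × (580 − 345) × 170 = 842146 N.
Remaining web compression depth: a_w = (T − C_f)/(0.85 f'_c b_w) = (3276000 − 842146)/(0.85 × 24.8 × 345) = 334.66 mm.
M_n = C_f(d − h_f/2) + (T − C_f)(d − a_w/2) = 842146 × (790 − 85) + 2433854 × (790 − 167.33) = 593.71 + 1515.49 = 2109.20 × 10⁶ N·mm.
M_n = 2109.20 kN·m.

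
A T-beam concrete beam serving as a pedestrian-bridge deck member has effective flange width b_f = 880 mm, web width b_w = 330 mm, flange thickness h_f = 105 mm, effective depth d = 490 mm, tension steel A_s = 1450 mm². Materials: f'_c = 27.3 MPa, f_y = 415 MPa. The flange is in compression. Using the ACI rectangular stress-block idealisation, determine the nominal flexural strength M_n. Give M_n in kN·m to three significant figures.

Tension: T = A_s f_y = 1450 × 415 = 601750 N.
Try a within the flange: a = T/(0.85 f'_c b_f) = 601750/(0.85 × 27.3 × 880) = 29.47 mm.
Since a = 29.47 ≤ h_f = 105 mm, the stress block lies entirely in the flange; analyse as a rectangular beam of width b_f.
M_n = T(d − a/2) = 601750 × (490 − 14.735) = 285.99 × 10⁶ N·mm.
M_n = 285.99 kN·m.

M_n ≈ 286 kN·m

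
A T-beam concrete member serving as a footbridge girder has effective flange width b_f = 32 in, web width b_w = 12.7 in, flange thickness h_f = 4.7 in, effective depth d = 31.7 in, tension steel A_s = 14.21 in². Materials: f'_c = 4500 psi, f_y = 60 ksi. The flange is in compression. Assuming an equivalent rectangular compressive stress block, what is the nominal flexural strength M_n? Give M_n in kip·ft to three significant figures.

M_n ≈ 1970 kip·ft

Tension: T = A_s f_y = 14.21 × 60 = 852.6 kips.
Try a within the flange: a = T/(0.85 f'_c b_f) = 852.6/(0.85 × 4.5 × 32) = 6.966 in.
a = 6.966 > h_f = 4.7 in: the block extends into the web. Split into flange-overhang and web parts.
C_f = 0.85 f'_c (b_f − b_w) h_f = 0.85 × 4.5 × (32 − 12.7) × 4.7 = 347.0 kips.
Remaining web compression depth: a_w = (T − C_f)/(0.85 f'_c b_w) = (852.6 − 347.0)/(0.85 × 4.5 × 12.7) = 10.408 in.
M_n = C_f(d − h_f/2) + (T − C_f)(d − a_w/2) = 347.0 × (31.7 − 2.35) + 505.6 × (31.7 − 5.204) = 10184.5 + 13396.4 = 23580.9 kip·in.
M_n = 23580.9/12 = 1965.08 kip·ft.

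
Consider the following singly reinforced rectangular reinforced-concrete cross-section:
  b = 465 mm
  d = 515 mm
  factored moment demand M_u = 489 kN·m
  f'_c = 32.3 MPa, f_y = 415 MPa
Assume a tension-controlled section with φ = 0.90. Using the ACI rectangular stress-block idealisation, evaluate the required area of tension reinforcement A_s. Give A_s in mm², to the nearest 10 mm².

M_n = M_u/φ = 489/0.90 = 543.333 kN·m.
With M_n = 0.85 f'_c a b (d − a/2), solve the quadratic for a:
a = d − √(d² − 2M_n/(0.85 f'_c b)) = 515 − √(515² − 2 × 543.333×10⁶/(0.85 × 32.3 × 465)) = 90.61 mm.
A_s = 0.85 f'_c a b / f_y = 0.85 × 32.3 × 90.61 × 465 / 415 = 2787.4 mm².

A_s ≈ 2790 mm²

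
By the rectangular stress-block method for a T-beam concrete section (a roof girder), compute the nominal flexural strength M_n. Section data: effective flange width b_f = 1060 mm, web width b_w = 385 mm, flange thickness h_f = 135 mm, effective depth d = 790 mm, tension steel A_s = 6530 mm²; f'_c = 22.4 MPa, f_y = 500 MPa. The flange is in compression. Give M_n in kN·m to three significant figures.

M_n ≈ 2300 kN·m

Tension: T = A_s f_y = 6530 × 500 = 3265000 N.
Try a within the flange: a = T/(0.85 f'_c b_f) = 3265000/(0.85 × 22.4 × 1060) = 161.77 mm.
a = 161.77 > h_f = 135 mm: the block extends into the web. Split into flange-overhang and web parts.
C_f = 0.85 f'_c (b_f − b_w) h_f = 0.85 × 22.4 × (1060 − 385) × 135 = 1735020 N.
Remaining web compression depth: a_w = (T − C_f)/(0.85 f'_c b_w) = (3265000 − 1735020)/(0.85 × 22.4 × 385) = 208.72 mm.
M_n = C_f(d − h_f/2) + (T − C_f)(d − a_w/2) = 1735020 × (790 − 67.5) + 1529980 × (790 − 104.36) = 1253.55 + 1049.02 = 2302.57 × 10⁶ N·mm.
M_n = 2302.57 kN·m.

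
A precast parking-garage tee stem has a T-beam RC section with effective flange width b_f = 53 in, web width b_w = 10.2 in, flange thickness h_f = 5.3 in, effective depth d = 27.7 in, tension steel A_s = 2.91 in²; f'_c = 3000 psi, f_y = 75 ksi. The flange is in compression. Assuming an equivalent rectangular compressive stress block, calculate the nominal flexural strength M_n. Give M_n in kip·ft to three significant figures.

M_n ≈ 489 kip·ft

Tension: T = A_s f_y = 2.91 × 75 = 218.25 kips.
Try a within the flange: a = T/(0.85 f'_c b_f) = 218.25/(0.85 × 3 × 53) = 1.615 in.
Since a = 1.615 ≤ h_f = 5.3 in, the stress block lies entirely in the flange; analyse as a rectangular beam of width b_f.
M_n = T(d − a/2) = 218.25 × (27.7 − 0.8075) = 5869.3 kip·in.
M_n = 5869.3/12 = 489.11 kip·ft.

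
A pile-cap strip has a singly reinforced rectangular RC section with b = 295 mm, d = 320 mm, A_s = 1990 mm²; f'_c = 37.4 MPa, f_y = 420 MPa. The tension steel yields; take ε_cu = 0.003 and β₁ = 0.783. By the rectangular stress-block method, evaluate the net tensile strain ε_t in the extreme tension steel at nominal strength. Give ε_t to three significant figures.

a = A_s f_y/(0.85 f'_c b) = 89.12 mm.
β₁ = 0.783, so c = a/β₁ = 89.12/0.783 = 113.82 mm.
From the linear strain diagram with ε_cu = 0.003: ε_t = 0.003 (d − c)/c = 0.003 × (320 − 113.82)/113.82 = 0.00543.
Since ε_t ≥ 0.005, the section is tension-controlled.

ε_t ≈ 0.00543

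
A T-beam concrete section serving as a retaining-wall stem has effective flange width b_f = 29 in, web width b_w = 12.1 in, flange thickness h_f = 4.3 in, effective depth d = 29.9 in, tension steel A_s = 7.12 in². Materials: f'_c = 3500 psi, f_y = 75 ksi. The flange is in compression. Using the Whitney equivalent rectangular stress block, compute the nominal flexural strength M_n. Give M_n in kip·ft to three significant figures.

M_n ≈ 1170 kip·ft

Tension: T = A_s f_y = 7.12 × 75 = 534 kips.
Try a within the flange: a = T/(0.85 f'_c b_f) = 534/(0.85 × 3.5 × 29) = 6.190 in.
a = 6.190 > h_f = 4.3 in: the block extends into the web. Split into flange-overhang and web parts.
C_f = 0.85 f'_c (b_f − b_w) h_f = 0.85 × 3.5 × (29 − 12.1) × 4.3 = 216.2 kips.
Remaining web compression depth: a_w = (T − C_f)/(0.85 f'_c b_w) = (534 − 216.2)/(0.85 × 3.5 × 12.1) = 8.828 in.
M_n = C_f(d − h_f/2) + (T − C_f)(d − a_w/2) = 216.2 × (29.9 − 2.15) + 317.8 × (29.9 − 4.414) = 5999.6 + 8099.5 = 14099.1 kip·in.
M_n = 14099.1/12 = 1174.93 kip·ft.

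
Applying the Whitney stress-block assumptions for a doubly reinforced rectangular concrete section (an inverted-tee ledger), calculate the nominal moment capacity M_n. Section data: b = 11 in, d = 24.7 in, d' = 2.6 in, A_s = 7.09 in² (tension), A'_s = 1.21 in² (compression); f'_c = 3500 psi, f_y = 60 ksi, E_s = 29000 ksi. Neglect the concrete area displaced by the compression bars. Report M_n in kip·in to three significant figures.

M_n ≈ 8420 kip·in

Assume both steels yield.
a = (A_s − A'_s) f_y/(0.85 f'_c b) = (7.09 − 1.21) × 60/(0.85 × 3.5 × 11) = 10.781 in.
c = a/β₁ = 10.781/0.85 = 12.684 in; ε'_s = 0.003(c − d')/c = 0.0024 ≥ ε_y = 0.0021, so the compression steel yields.
M_n = (A_s − A'_s) f_y (d − a/2) + A'_s f_y (d − d') = 352.8 × (24.7 − 5.3905) + 72.6 × (24.7 − 2.6) = 6812.4 + 1604.5 = 8416.9 kip·in.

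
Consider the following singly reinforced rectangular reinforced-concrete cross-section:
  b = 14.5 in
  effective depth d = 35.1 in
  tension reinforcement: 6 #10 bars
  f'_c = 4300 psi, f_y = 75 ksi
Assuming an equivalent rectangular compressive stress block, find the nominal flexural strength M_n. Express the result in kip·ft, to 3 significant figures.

M_n ≈ 1410 kip·ft

A_s = 6 × 1.27 = 7.62 in².
T = A_s f_y = 7.62 × 75 = 571.5 kips.
a = T/(0.85 f'_c b) = 571.5/(0.85 × 4.3 × 14.5) = 10.784 in.
M_n = T(d − a/2) = 571.5 × (35.1 − 5.392) = 16978.1 kip·in = 16978.1/12 = 1414.84 kip·ft.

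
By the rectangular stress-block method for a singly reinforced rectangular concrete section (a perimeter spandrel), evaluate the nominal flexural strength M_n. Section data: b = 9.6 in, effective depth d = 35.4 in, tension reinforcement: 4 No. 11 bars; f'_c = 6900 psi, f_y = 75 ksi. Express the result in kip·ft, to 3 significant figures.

M_n ≈ 1220 kip·ft

A_s = 4 × 1.56 = 6.24 in².
T = A_s f_y = 6.24 × 75 = 468 kips.
a = T/(0.85 f'_c b) = 468/(0.85 × 6.9 × 9.6) = 8.312 in.
M_n = T(d − a/2) = 468 × (35.4 − 4.156) = 14622.2 kip·in = 14622.2/12 = 1218.52 kip·ft.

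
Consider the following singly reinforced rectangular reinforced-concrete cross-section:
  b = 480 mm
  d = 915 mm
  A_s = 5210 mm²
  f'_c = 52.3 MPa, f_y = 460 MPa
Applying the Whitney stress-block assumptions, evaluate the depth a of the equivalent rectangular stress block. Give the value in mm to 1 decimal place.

a ≈ 112.3 mm

T = A_s f_y = 5210 × 460 = 2396600 N = 2396.6 kN.
Setting C = 0.85 f'_c a b equal to T: a = 2396600/(0.85 × 52.3 × 480) = 112.3 mm.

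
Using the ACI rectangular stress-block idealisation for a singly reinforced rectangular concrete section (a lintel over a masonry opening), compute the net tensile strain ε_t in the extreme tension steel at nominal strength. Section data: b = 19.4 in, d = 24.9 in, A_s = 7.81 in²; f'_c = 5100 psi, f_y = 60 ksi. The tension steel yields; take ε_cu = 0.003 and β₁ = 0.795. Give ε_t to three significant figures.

ε_t ≈ 0.00766

a = A_s f_y/(0.85 f'_c b) = 5.572 in.
β₁ = 0.795, so c = a/β₁ = 5.572/0.795 = 7.009 in.
From the linear strain diagram with ε_cu = 0.003: ε_t = 0.003 (d − c)/c = 0.003 × (24.9 − 7.009)/7.009 = 0.00766.
Since ε_t ≥ 0.005, the section is tension-controlled.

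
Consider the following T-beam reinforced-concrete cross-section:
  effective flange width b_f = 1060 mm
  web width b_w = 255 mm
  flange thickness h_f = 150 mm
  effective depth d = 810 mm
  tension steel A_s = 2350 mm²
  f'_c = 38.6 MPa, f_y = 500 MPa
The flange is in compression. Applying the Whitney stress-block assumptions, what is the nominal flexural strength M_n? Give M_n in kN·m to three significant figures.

Tension: T = A_s f_y = 2350 × 500 = 1175000 N.
Try a within the flange: a = T/(0.85 f'_c b_f) = 1175000/(0.85 × 38.6 × 1060) = 33.79 mm.
Since a = 33.79 ≤ h_f = 150 mm, the stress block lies entirely in the flange; analyse as a rectangular beam of width b_f.
M_n = T(d − a/2) = 1175000 × (810 − 16.895) = 931.90 × 10⁶ N·mm.
M_n = 931.90 kN·m.

M_n ≈ 932 kN·m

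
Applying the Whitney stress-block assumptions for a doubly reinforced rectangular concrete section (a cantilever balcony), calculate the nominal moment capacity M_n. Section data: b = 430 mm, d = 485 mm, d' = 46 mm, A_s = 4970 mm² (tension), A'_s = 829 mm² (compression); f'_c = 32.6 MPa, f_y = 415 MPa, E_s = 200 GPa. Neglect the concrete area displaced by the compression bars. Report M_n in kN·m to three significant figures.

Assume both tension and compression steel yield.
Net tension couple steel: A_s − A'_s = 4141 mm².
a = (A_s − A'_s) f_y / (0.85 f'_c b) = 1718515/(0.85 × 32.6 × 430) = 144.23 mm.
c = a/β₁ = 144.23/0.817 = 176.54 mm; ε'_s = 0.003(c − d')/c = 0.0022 ≥ f_y/E_s = 0.0021, so compression steel does yield.
M_n = (A_s − A'_s) f_y (d − a/2) + A'_s f_y (d − d') = [1718515 × (485 − 72.115) + 344035 × (485 − 46)] × 10⁻⁶ = 709.55 + 151.03 = 860.58 kN·m.

M_n ≈ 861 kN·m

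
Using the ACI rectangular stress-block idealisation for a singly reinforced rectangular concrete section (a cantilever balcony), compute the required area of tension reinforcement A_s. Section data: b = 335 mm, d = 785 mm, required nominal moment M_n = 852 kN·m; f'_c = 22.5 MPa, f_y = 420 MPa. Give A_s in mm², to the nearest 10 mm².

A_s ≈ 2950 mm²

With M_n = 0.85 f'_c a b (d − a/2), solve the quadratic for a:
a = d − √(d² − 2M_n/(0.85 f'_c b)) = 785 − √(785² − 2 × 852×10⁶/(0.85 × 22.5 × 335)) = 193.17 mm.
A_s = 0.85 f'_c a b / f_y = 0.85 × 22.5 × 193.17 × 335 / 420 = 2946.7 mm².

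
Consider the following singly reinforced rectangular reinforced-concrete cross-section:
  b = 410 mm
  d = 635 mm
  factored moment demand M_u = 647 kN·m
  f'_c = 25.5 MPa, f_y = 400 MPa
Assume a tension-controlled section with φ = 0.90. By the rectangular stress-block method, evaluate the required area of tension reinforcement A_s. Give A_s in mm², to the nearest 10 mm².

M_n = M_u/φ = 647/0.90 = 718.889 kN·m.
With M_n = 0.85 f'_c a b (d − a/2), solve the quadratic for a:
a = d − √(d² − 2M_n/(0.85 f'_c b)) = 635 − √(635² − 2 × 718.889×10⁶/(0.85 × 25.5 × 410)) = 143.64 mm.
A_s = 0.85 f'_c a b / f_y = 0.85 × 25.5 × 143.64 × 410 / 400 = 3191.2 mm².

A_s ≈ 3190 mm²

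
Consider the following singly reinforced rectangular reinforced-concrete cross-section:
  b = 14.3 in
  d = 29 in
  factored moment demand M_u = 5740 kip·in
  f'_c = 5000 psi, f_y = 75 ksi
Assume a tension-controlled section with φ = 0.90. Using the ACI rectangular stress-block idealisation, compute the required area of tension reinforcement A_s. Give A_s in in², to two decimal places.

M_n = M_u/φ = 5740/0.90 = 6377.78 kip·in.
From M_n = 0.85 f'_c a b (d − a/2):
a = d − √(d² − 2M_n/(0.85 f'_c b)) = 29 − √(29² − 2 × 6377.78/(0.85 × 5 × 14.3)) = 3.878 in.
A_s = 0.85 f'_c a b / f_y = 0.85 × 5 × 3.878 × 14.3 / 75 = 3.142 in².

A_s ≈ 3.14 in²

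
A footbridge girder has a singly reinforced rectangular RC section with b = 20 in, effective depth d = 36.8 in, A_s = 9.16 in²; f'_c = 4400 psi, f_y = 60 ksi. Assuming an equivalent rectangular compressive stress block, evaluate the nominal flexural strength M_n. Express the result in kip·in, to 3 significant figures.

M_n ≈ 18200 kip·in

T = A_s f_y = 9.16 × 60 = 549.6 kips.
a = T/(0.85 f'_c b) = 549.6/(0.85 × 4.4 × 20) = 7.348 in.
M_n = T(d − a/2) = 549.6 × (36.8 − 3.674) = 18206.0 kip·in.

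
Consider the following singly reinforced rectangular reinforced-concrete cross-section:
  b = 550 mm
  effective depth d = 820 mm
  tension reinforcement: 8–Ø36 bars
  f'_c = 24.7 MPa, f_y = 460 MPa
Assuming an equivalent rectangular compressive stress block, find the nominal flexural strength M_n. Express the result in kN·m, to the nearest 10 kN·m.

M_n ≈ 2460 kN·m

A_s = 8 × 1018 = 8144 mm².
T = A_s f_y = 8144 × 460 = 3746240 N = 3746.24 kN.
From C = T: a = T/(0.85 f'_c b) = 3746240/(0.85 × 24.7 × 550) = 324.43 mm.
M_n = T(d − a/2) = 3746.24 kN × (820 − 162.215) mm = 2464.22 kN·m.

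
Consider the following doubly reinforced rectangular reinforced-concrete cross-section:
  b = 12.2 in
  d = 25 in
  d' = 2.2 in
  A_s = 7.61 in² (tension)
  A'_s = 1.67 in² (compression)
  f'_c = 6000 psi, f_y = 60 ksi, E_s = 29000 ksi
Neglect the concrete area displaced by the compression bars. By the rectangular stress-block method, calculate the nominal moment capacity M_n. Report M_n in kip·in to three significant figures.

Assume both steels yield.
a = (A_s − A'_s) f_y/(0.85 f'_c b) = (7.61 − 1.67) × 60/(0.85 × 6 × 12.2) = 5.728 in.
c = a/β₁ = 5.728/0.75 = 7.637 in; ε'_s = 0.003(c − d')/c = 0.0021 ≥ ε_y = 0.0021, so the compression steel yields.
M_n = (A_s − A'_s) f_y (d − a/2) + A'_s f_y (d − d') = 356.4 × (25 − 2.864) + 100.2 × (25 − 2.2) = 7889.3 + 2284.6 = 10173.9 kip·in.

M_n ≈ 10200 kip·in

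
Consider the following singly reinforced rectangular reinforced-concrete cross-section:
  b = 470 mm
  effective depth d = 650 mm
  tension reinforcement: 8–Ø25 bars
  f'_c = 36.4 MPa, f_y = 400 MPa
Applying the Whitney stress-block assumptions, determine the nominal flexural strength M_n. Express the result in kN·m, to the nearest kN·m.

M_n ≈ 936 kN·m

A_s = 8 × 491 = 3928 mm².
T = A_s f_y = 3928 × 400 = 1571200 N = 1571.2 kN.
From C = T: a = T/(0.85 f'_c b) = 1571200/(0.85 × 36.4 × 470) = 108.05 mm.
M_n = T(d − a/2) = 1571.2 kN × (650 − 54.025) mm = 936.40 kN·m.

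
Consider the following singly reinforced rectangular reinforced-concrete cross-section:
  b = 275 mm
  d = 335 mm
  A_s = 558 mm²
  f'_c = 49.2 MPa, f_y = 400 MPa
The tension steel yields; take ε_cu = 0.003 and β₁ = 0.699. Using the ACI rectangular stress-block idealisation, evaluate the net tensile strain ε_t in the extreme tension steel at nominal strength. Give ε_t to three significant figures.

ε_t ≈ 0.0332

a = A_s f_y/(0.85 f'_c b) = 19.41 mm.
β₁ = 0.699, so c = a/β₁ = 19.41/0.699 = 27.77 mm.
From the linear strain diagram with ε_cu = 0.003: ε_t = 0.003 (d − c)/c = 0.003 × (335 − 27.77)/27.77 = 0.0332.
Since ε_t ≥ 0.005, the section is tension-controlled.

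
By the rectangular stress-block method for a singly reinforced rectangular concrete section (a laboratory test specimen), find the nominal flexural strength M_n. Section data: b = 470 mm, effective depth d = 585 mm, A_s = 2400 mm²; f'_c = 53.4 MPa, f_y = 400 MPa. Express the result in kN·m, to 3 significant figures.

M_n ≈ 540 kN·m

T = A_s f_y = 2400 × 400 = 960000 N = 960 kN.
From C = T: a = T/(0.85 f'_c b) = 960000/(0.85 × 53.4 × 470) = 45.00 mm.
M_n = T(d − a/2) = 960 kN × (585 − 22.5) mm = 540.00 kN·m.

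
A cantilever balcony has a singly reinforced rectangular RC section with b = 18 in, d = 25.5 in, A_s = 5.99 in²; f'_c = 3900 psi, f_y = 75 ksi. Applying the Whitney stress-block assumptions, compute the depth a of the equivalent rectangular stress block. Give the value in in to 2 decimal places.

a ≈ 7.53 in

T = A_s f_y = 5.99 × 75 = 449.25 kips.
a = T/(0.85 f'_c b) = 449.25/(0.85 × 3.9 × 18) = 7.53 in.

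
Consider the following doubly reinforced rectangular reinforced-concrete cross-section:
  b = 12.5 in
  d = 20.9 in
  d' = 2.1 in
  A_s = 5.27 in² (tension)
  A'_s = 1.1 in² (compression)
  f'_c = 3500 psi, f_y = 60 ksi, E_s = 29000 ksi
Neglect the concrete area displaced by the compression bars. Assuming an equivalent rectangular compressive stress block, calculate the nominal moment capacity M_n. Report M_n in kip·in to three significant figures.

M_n ≈ 5630 kip·in

Assume both steels yield.
a = (A_s − A'_s) f_y/(0.85 f'_c b) = (5.27 − 1.1) × 60/(0.85 × 3.5 × 12.5) = 6.728 in.
c = a/β₁ = 6.728/0.85 = 7.915 in; ε'_s = 0.003(c − d')/c = 0.0022 ≥ ε_y = 0.0021, so the compression steel yields.
M_n = (A_s − A'_s) f_y (d − a/2) + A'_s f_y (d − d') = 250.2 × (20.9 − 3.364) + 66 × (20.9 − 2.1) = 4387.5 + 1240.8 = 5628.3 kip·in.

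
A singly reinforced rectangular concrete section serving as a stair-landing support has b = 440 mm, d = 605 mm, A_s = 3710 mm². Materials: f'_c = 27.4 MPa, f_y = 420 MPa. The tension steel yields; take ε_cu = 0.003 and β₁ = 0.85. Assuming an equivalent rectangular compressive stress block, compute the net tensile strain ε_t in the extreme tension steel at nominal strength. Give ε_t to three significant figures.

ε_t ≈ 0.00715

a = A_s f_y/(0.85 f'_c b) = 152.06 mm.
β₁ = 0.85, so c = a/β₁ = 152.06/0.85 = 178.89 mm.
From the linear strain diagram with ε_cu = 0.003: ε_t = 0.003 (d − c)/c = 0.003 × (605 − 178.89)/178.89 = 0.00715.
Since ε_t ≥ 0.005, the section is tension-controlled.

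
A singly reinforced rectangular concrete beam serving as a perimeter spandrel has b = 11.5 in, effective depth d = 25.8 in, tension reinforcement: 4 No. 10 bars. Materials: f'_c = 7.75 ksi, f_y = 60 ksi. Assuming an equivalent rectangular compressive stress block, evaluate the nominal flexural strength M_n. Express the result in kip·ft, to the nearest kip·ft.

A_s = 4 × 1.27 = 5.08 in².
T = A_s f_y = 5.08 × 60 = 304.8 kips.
a = T/(0.85 f'_c b) = 304.8/(0.85 × 7.75 × 11.5) = 4.023 in.
M_n = T(d − a/2) = 304.8 × (25.8 − 2.0115) = 7250.7 kip·in = 7250.7/12 = 604.23 kip·ft.

M_n ≈ 604 kip·ft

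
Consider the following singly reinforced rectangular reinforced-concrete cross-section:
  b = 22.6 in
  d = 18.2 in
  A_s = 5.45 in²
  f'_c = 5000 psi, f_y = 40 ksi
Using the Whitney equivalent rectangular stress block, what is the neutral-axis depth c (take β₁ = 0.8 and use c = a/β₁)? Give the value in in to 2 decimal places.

c ≈ 2.84 in

T = A_s f_y = 5.45 × 40 = 218 kips.
a = T/(0.85 f'_c b) = 218/(0.85 × 5 × 22.6) = 2.2697 in.
With β₁ = 0.8, c = a/β₁ = 2.2697/0.8 = 2.84 in.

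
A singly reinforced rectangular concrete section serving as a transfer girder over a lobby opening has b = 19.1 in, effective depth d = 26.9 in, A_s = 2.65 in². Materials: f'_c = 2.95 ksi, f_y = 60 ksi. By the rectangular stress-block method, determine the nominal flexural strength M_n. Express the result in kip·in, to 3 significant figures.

T = A_s f_y = 2.65 × 60 = 159 kips.
a = T/(0.85 f'_c b) = 159/(0.85 × 2.95 × 19.1) = 3.320 in.
M_n = T(d − a/2) = 159 × (26.9 − 1.66) = 4013.2 kip·in.

M_n ≈ 4010 kip·in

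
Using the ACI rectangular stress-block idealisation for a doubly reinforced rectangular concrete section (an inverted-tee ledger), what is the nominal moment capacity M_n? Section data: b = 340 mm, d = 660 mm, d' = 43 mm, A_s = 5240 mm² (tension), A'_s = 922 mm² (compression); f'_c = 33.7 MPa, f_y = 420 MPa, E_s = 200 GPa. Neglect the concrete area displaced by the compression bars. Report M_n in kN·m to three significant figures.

Assume both tension and compression steel yield.
Net tension couple steel: A_s − A'_s = 4318 mm².
a = (A_s − A'_s) f_y / (0.85 f'_c b) = 1813560/(0.85 × 33.7 × 340) = 186.21 mm.
c = a/β₁ = 186.21/0.809 = 230.17 mm; ε'_s = 0.003(c − d')/c = 0.0024 ≥ f_y/E_s = 0.0021, so compression steel does yield.
M_n = (A_s − A'_s) f_y (d − a/2) + A'_s f_y (d − d') = [1813560 × (660 − 93.105) + 387240 × (660 − 43)] × 10⁻⁶ = 1028.10 + 238.93 = 1267.03 kN·m.

M_n ≈ 1270 kN·m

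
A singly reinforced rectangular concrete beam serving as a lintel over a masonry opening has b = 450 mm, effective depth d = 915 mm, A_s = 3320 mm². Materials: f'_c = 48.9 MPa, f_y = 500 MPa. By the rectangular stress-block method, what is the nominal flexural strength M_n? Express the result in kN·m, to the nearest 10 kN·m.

M_n ≈ 1450 kN·m

T = A_s f_y = 3320 × 500 = 1660000 N = 1660 kN.
From C = T: a = T/(0.85 f'_c b) = 1660000/(0.85 × 48.9 × 450) = 88.75 mm.
M_n = T(d − a/2) = 1660 kN × (915 − 44.375) mm = 1445.24 kN·m.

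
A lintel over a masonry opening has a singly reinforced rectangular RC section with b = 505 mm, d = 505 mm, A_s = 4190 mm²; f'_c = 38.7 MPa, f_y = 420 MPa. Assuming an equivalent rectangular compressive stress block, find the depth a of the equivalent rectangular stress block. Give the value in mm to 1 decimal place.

T = A_s f_y = 4190 × 420 = 1759800 N = 1759.8 kN.
Setting C = 0.85 f'_c a b equal to T: a = 1759800/(0.85 × 38.7 × 505) = 105.9 mm.

a ≈ 105.9 mm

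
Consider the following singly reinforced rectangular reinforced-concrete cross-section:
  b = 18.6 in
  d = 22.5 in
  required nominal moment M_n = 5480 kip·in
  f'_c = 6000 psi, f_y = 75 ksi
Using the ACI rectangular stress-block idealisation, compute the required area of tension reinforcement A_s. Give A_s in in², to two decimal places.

From M_n = 0.85 f'_c a b (d − a/2):
a = d − √(d² − 2M_n/(0.85 f'_c b)) = 22.5 − √(22.5² − 2 × 5480/(0.85 × 6 × 18.6)) = 2.734 in.
A_s = 0.85 f'_c a b / f_y = 0.85 × 6 × 2.734 × 18.6 / 75 = 3.458 in².

A_s ≈ 3.46 in²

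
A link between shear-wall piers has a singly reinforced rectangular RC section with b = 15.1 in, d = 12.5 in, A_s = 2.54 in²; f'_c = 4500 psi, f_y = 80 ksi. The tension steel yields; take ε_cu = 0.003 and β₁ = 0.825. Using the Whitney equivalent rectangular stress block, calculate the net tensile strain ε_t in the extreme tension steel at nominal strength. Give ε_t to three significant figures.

a = A_s f_y/(0.85 f'_c b) = 3.518 in.
β₁ = 0.825, so c = a/β₁ = 3.518/0.825 = 4.264 in.
From the linear strain diagram with ε_cu = 0.003: ε_t = 0.003 (d − c)/c = 0.003 × (12.5 − 4.264)/4.264 = 0.00579.
Since ε_t ≥ 0.005, the section is tension-controlled.

ε_t ≈ 0.00579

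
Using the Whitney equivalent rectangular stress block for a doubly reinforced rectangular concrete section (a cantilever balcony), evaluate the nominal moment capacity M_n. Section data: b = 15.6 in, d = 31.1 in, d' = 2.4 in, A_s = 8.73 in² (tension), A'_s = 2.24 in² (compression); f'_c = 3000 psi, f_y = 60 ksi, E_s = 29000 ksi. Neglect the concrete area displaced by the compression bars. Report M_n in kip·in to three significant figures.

Assume both steels yield.
a = (A_s − A'_s) f_y/(0.85 f'_c b) = (8.73 − 2.24) × 60/(0.85 × 3 × 15.6) = 9.789 in.
c = a/β₁ = 9.789/0.85 = 11.516 in; ε'_s = 0.003(c − d')/c = 0.0024 ≥ ε_y = 0.0021, so the compression steel yields.
M_n = (A_s − A'_s) f_y (d − a/2) + A'_s f_y (d − d') = 389.4 × (31.1 − 4.8945) + 134.4 × (31.1 − 2.4) = 10204.4 + 3857.3 = 14061.7 kip·in.

M_n ≈ 14100 kip·in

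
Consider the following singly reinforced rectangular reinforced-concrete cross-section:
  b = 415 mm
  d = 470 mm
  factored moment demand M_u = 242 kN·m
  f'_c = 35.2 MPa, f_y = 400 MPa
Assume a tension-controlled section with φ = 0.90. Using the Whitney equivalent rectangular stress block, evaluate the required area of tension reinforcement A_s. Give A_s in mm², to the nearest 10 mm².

M_n = M_u/φ = 242/0.90 = 268.889 kN·m.
With M_n = 0.85 f'_c a b (d − a/2), solve the quadratic for a:
a = d − √(d² − 2M_n/(0.85 f'_c b)) = 470 − √(470² − 2 × 268.889×10⁶/(0.85 × 35.2 × 415)) = 48.59 mm.
A_s = 0.85 f'_c a b / f_y = 0.85 × 35.2 × 48.59 × 415 / 400 = 1508.3 mm².

A_s ≈ 1510 mm²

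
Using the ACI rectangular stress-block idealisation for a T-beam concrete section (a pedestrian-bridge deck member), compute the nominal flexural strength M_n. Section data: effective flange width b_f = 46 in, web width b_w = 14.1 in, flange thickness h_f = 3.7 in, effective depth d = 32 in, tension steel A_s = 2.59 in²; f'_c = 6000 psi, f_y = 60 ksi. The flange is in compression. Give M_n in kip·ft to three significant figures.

Tension: T = A_s f_y = 2.59 × 60 = 155.4 kips.
Try a within the flange: a = T/(0.85 f'_c b_f) = 155.4/(0.85 × 6 × 46) = 0.662 in.
Since a = 0.662 ≤ h_f = 3.7 in, the stress block lies entirely in the flange; analyse as a rectangular beam of width b_f.
M_n = T(d − a/2) = 155.4 × (32 − 0.331) = 4921.4 kip·in.
M_n = 4921.4/12 = 410.12 kip·ft.

M_n ≈ 410 kip·ft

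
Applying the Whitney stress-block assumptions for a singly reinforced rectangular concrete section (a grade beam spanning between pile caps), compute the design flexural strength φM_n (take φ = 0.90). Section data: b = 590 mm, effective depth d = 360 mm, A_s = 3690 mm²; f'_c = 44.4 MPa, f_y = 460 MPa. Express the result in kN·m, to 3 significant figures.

φM_n ≈ 492 kN·m

T = A_s f_y = 3690 × 460 = 1697400 N = 1697.4 kN.
From C = T: a = T/(0.85 f'_c b) = 1697400/(0.85 × 44.4 × 590) = 76.23 mm.
M_n = T(d − a/2) = 1697.4 kN × (360 − 38.115) mm = 546.37 kN·m.
φM_n = 0.90 × 546.37 = 491.73 kN·m.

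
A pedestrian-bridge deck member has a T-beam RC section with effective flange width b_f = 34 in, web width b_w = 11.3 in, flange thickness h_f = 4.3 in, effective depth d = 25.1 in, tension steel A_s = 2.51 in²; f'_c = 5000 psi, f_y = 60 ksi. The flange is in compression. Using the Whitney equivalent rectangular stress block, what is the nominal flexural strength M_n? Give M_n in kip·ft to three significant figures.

M_n ≈ 308 kip·ft

Tension: T = A_s f_y = 2.51 × 60 = 150.6 kips.
Try a within the flange: a = T/(0.85 f'_c b_f) = 150.6/(0.85 × 5 × 34) = 1.042 in.
Since a = 1.042 ≤ h_f = 4.3 in, the stress block lies entirely in the flange; analyse as a rectangular beam of width b_f.
M_n = T(d − a/2) = 150.6 × (25.1 − 0.521) = 3701.6 kip·in.
M_n = 3701.6/12 = 308.47 kip·ft.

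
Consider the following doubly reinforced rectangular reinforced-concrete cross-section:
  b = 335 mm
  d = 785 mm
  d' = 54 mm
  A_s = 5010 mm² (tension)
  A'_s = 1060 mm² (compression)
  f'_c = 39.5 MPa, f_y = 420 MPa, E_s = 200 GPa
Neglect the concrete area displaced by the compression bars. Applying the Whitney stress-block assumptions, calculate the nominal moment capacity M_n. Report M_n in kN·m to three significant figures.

M_n ≈ 1510 kN·m

Assume both tension and compression steel yield.
Net tension couple steel: A_s − A'_s = 3950 mm².
a = (A_s − A'_s) f_y / (0.85 f'_c b) = 1659000/(0.85 × 39.5 × 335) = 147.50 mm.
c = a/β₁ = 147.50/0.768 = 192.06 mm; ε'_s = 0.003(c − d')/c = 0.0022 ≥ f_y/E_s = 0.0021, so compression steel does yield.
M_n = (A_s − A'_s) f_y (d − a/2) + A'_s f_y (d − d') = [1659000 × (785 − 73.75) + 445200 × (785 − 54)] × 10⁻⁶ = 1179.96 + 325.44 = 1505.40 kN·m.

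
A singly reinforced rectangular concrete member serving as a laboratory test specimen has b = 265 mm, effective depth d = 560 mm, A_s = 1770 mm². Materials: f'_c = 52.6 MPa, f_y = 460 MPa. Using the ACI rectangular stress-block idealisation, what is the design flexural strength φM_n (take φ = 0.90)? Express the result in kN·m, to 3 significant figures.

φM_n ≈ 385 kN·m

T = A_s f_y = 1770 × 460 = 814200 N = 814.2 kN.
From C = T: a = T/(0.85 f'_c b) = 814200/(0.85 × 52.6 × 265) = 68.72 mm.
M_n = T(d − a/2) = 814.2 kN × (560 − 34.36) mm = 427.98 kN·m.
φM_n = 0.90 × 427.98 = 385.18 kN·m.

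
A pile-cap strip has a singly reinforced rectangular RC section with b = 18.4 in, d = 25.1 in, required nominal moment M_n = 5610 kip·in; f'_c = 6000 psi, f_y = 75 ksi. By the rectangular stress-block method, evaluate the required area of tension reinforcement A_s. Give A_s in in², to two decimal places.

A_s ≈ 3.14 in²

From M_n = 0.85 f'_c a b (d − a/2):
a = d − √(d² − 2M_n/(0.85 f'_c b)) = 25.1 − √(25.1² − 2 × 5610/(0.85 × 6 × 18.4)) = 2.507 in.
A_s = 0.85 f'_c a b / f_y = 0.85 × 6 × 2.507 × 18.4 / 75 = 3.137 in².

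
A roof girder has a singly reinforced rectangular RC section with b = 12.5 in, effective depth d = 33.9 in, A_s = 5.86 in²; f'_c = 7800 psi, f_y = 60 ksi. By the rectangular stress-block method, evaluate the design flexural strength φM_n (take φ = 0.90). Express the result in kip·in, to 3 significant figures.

φM_n ≈ 10100 kip·in

T = A_s f_y = 5.86 × 60 = 351.6 kips.
a = T/(0.85 f'_c b) = 351.6/(0.85 × 7.8 × 12.5) = 4.243 in.
M_n = T(d − a/2) = 351.6 × (33.9 − 2.1215) = 11173.3 kip·in.
φM_n = 0.90 × 11173.3 = 10056.0 kip·in.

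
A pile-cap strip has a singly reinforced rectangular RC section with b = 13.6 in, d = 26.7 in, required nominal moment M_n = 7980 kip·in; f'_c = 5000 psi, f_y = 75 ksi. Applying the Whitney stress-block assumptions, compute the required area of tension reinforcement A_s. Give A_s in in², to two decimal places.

A_s ≈ 4.47 in²

From M_n = 0.85 f'_c a b (d − a/2):
a = d − √(d² − 2M_n/(0.85 f'_c b)) = 26.7 − √(26.7² − 2 × 7980/(0.85 × 5 × 13.6)) = 5.801 in.
A_s = 0.85 f'_c a b / f_y = 0.85 × 5 × 5.801 × 13.6 / 75 = 4.471 in².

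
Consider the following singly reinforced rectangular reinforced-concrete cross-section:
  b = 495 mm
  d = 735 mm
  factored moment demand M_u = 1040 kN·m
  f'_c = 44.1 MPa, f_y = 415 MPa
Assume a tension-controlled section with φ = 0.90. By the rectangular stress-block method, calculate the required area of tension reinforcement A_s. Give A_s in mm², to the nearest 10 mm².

M_n = M_u/φ = 1040/0.90 = 1155.56 kN·m.
With M_n = 0.85 f'_c a b (d − a/2), solve the quadratic for a:
a = d − √(d² − 2M_n/(0.85 f'_c b)) = 735 − √(735² − 2 × 1155.56×10⁶/(0.85 × 44.1 × 495)) = 90.27 mm.
A_s = 0.85 f'_c a b / f_y = 0.85 × 44.1 × 90.27 × 495 / 415 = 4036.1 mm².

A_s ≈ 4040 mm²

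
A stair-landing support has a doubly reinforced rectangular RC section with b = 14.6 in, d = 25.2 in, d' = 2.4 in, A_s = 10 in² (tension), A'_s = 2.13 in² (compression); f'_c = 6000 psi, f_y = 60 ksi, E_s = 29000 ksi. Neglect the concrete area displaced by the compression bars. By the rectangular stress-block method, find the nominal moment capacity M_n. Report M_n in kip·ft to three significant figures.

Assume both steels yield.
a = (A_s − A'_s) f_y/(0.85 f'_c b) = (10 − 2.13) × 60/(0.85 × 6 × 14.6) = 6.342 in.
c = a/β₁ = 6.342/0.75 = 8.456 in; ε'_s = 0.003(c − d')/c = 0.0021 ≥ ε_y = 0.0021, so the compression steel yields.
M_n = (A_s − A'_s) f_y (d − a/2) + A'_s f_y (d − d') = 472.2 × (25.2 − 3.171) + 127.8 × (25.2 − 2.4) = 10402.1 + 2913.8 = 13315.9 kip·in = 13315.9/12 = 1109.66 kip·ft.

M_n ≈ 1110 kip·ft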